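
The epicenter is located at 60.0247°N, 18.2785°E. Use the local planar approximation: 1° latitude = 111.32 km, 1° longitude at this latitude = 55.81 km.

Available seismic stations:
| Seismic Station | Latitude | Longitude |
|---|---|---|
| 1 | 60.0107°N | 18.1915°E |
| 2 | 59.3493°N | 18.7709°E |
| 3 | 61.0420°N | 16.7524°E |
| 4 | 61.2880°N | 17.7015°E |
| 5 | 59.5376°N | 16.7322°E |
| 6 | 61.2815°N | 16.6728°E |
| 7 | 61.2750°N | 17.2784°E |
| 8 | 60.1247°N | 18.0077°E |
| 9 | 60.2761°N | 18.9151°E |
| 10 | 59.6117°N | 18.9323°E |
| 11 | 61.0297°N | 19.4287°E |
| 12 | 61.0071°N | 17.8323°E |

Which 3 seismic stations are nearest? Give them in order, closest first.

1, 8, 9

Distances from 60.0247°N, 18.2785°E:
1: √((-0.0140·111.32)² + (-0.0870·55.81)²) = √(2.428860 + 23.575589) = 5.0995 km
2: √((-0.6754·111.32)² + (0.4924·55.81)²) = √(5652.863621 + 755.196787) = 80.0504 km
3: √((1.0173·111.32)² + (-1.5261·55.81)²) = √(12824.619371 + 7254.208431) = 141.6998 km
4: √((1.2633·111.32)² + (-0.5770·55.81)²) = √(19776.953281 + 1036.992634) = 144.2704 km
5: √((-0.4871·111.32)² + (-1.5463·55.81)²) = √(2940.239139 + 7447.517919) = 101.9203 km
6: √((1.2568·111.32)² + (-1.6057·55.81)²) = √(19573.961933 + 8030.689966) = 166.1465 km
7: √((1.2503·111.32)² + (-1.0001·55.81)²) = √(19372.017722 + 3115.379082) = 149.9580 km
8: √((0.1000·111.32)² + (-0.2708·55.81)²) = √(123.921424 + 228.413288) = 18.7706 km
9: √((0.2514·111.32)² + (0.6366·55.81)²) = √(783.207688 + 1262.284687) = 45.2271 km
10: √((-0.4130·111.32)² + (0.6538·55.81)²) = √(2113.715337 + 1331.416324) = 58.6952 km
11: √((1.0050·111.32)² + (1.1502·55.81)²) = √(12516.373628 + 4120.697855) = 128.9848 km
12: √((0.9824·111.32)² + (-0.4462·55.81)²) = √(11959.777578 + 620.130621) = 112.1602 km
Sorted: 1 (5.0995 km) < 8 (18.7706 km) < 9 (45.2271 km) < 10 (58.6952 km) < 2 (80.0504 km) < …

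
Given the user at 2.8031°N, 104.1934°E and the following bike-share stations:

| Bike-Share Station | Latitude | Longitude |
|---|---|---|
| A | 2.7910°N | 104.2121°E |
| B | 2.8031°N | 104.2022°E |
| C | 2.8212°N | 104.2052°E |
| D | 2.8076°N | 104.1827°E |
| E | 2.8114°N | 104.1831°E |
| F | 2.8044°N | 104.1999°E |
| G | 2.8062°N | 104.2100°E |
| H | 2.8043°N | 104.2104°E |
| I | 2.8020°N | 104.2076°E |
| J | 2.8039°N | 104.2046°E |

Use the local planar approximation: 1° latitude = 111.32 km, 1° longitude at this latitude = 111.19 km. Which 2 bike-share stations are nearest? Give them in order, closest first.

F, B

Distances from 2.8031°N, 104.1934°E:
A: √((-0.0121·111.32)² + (0.0187·111.19)²) = √(1.814334 + 4.323293) = 2.4774 km
B: √((0.0000·111.32)² + (0.0088·111.19)²) = √(0.000000 + 0.957407) = 0.9785 km
C: √((0.0181·111.32)² + (0.0118·111.19)²) = √(4.059790 + 1.721454) = 2.4044 km
D: √((0.0045·111.32)² + (-0.0107·111.19)²) = √(0.250941 + 1.415465) = 1.2909 km
E: √((0.0083·111.32)² + (-0.0103·111.19)²) = √(0.853695 + 1.311614) = 1.4715 km
F: √((0.0013·111.32)² + (0.0065·111.19)²) = √(0.020943 + 0.522346) = 0.7371 km
G: √((0.0031·111.32)² + (0.0166·111.19)²) = √(0.119088 + 3.406808) = 1.8777 km
H: √((0.0012·111.32)² + (0.0170·111.19)²) = √(0.017845 + 3.572969) = 1.8949 km
I: √((-0.0011·111.32)² + (0.0142·111.19)²) = √(0.014994 + 2.492919) = 1.5836 km
J: √((0.0008·111.32)² + (0.0112·111.19)²) = √(0.007931 + 1.550842) = 1.2485 km
Sorted: F (0.7371 km) < B (0.9785 km) < J (1.2485 km) < D (1.2909 km) < …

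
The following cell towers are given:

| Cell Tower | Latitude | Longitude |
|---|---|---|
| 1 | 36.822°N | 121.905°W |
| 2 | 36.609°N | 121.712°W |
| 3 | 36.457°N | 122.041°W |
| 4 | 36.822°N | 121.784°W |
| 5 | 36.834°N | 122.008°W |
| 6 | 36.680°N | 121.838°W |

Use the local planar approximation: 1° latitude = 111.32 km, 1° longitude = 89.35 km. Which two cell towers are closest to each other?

Pairwise distances:
1–5: 9.299 km
1–4: 10.811 km
2–6: 13.755 km
4–6: 16.527 km
1–6: 16.903 km
4–5: 20.059 km
5–6: 22.904 km
2–4: 24.568 km
1–2: 29.319 km
3–6: 30.745 km
2–3: 33.918 km
2–5: 36.426 km
3–5: 42.071 km
1–3: 42.410 km
3–4: 46.672 km
Closest pair: 1–5 at 9.299 km.

1 and 5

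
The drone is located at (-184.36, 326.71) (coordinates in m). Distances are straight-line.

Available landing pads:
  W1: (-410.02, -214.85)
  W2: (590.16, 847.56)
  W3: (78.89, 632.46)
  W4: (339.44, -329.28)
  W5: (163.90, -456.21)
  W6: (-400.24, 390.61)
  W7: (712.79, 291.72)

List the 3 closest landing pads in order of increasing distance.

Distances from (-184.36, 326.71):
W1: 586.69 m
W2: 933.36 m
W3: 403.46 m
W4: 839.46 m
W5: 856.88 m
W6: 225.14 m
W7: 897.83 m
Sorted: W6 (225.14 m) < W3 (403.46 m) < W1 (586.69 m) < W4 (839.46 m) < W5 (856.88 m) < …

W6, W3, W1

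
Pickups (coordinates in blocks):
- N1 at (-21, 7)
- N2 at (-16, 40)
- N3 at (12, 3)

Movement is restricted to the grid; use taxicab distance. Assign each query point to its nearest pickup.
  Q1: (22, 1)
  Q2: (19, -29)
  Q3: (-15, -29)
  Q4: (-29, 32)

Q1→N3; Q2→N3; Q3→N1; Q4→N2

Q1 at (22, 1):
  N1: |-43| + |6| = 43 + 6 = 49 blocks
  N2: |-38| + |39| = 38 + 39 = 77 blocks
  N3: |-10| + |2| = 10 + 2 = 12 blocks
  → nearest: N3 (12 blocks)
Q2 at (19, -29):
  N1: |-40| + |36| = 40 + 36 = 76 blocks
  N2: |-35| + |69| = 35 + 69 = 104 blocks
  N3: |-7| + |32| = 7 + 32 = 39 blocks
  → nearest: N3 (39 blocks)
Q3 at (-15, -29):
  N1: |-6| + |36| = 6 + 36 = 42 blocks
  N2: |-1| + |69| = 1 + 69 = 70 blocks
  N3: |27| + |32| = 27 + 32 = 59 blocks
  → nearest: N1 (42 blocks)
Q4 at (-29, 32):
  N1: |8| + |-25| = 8 + 25 = 33 blocks
  N2: |13| + |8| = 13 + 8 = 21 blocks
  N3: |41| + |-29| = 41 + 29 = 70 blocks
  → nearest: N2 (21 blocks)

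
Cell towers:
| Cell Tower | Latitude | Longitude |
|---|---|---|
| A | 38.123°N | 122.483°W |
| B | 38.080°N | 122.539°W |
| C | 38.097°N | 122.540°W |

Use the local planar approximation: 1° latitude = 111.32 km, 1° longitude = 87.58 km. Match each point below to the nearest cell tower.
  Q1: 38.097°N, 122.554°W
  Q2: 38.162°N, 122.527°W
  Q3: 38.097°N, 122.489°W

Q1→C; Q2→A; Q3→A

Q1 at 38.097°N, 122.554°W:
  A: 6.859 km
  B: 2.304 km
  C: 1.226 km
  → nearest: C (1.226 km)
Q2 at 38.162°N, 122.527°W:
  A: 5.805 km
  B: 9.189 km
  C: 7.325 km
  → nearest: A (5.805 km)
Q3 at 38.097°N, 122.489°W:
  A: 2.942 km
  B: 4.770 km
  C: 4.467 km
  → nearest: A (2.942 km)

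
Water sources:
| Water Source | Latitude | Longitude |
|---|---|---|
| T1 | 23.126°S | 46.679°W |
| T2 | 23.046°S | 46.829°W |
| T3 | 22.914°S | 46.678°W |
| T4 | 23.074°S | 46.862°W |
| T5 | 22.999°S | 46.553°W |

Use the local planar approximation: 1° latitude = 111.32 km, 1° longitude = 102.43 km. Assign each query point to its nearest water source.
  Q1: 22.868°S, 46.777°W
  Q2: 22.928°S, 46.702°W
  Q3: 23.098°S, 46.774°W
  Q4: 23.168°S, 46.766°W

Q1 at 22.868°S, 46.777°W:
  T1: √((-0.258·111.32)² + (0.098·102.43)²) = √(824.87057 + 100.76425) = 30.424 km
  T2: √((-0.178·111.32)² + (-0.052·102.43)²) = √(392.63264 + 28.37011) = 20.518 km
  T3: √((-0.046·111.32)² + (0.099·102.43)²) = √(26.22177 + 102.83116) = 11.360 km
  T4: √((-0.206·111.32)² + (-0.085·102.43)²) = √(525.87295 + 75.80401) = 24.529 km
  T5: √((-0.131·111.32)² + (0.224·102.43)²) = √(212.66156 + 526.44182) = 27.186 km
  → nearest: T3 (11.360 km)
Q2 at 22.928°S, 46.702°W:
  T1: √((-0.198·111.32)² + (0.023·102.43)²) = √(485.82155 + 5.55022) = 22.167 km
  T2: √((-0.118·111.32)² + (-0.127·102.43)²) = √(172.54819 + 169.22393) = 18.487 km
  T3: √((0.014·111.32)² + (0.024·102.43)²) = √(2.42886 + 6.04334) = 2.911 km
  T4: √((-0.146·111.32)² + (-0.160·102.43)²) = √(264.15091 + 268.59277) = 23.081 km
  T5: √((-0.071·111.32)² + (0.149·102.43)²) = √(62.46879 + 232.93078) = 17.187 km
  → nearest: T3 (2.911 km)
Q3 at 23.098°S, 46.774°W:
  T1: √((-0.028·111.32)² + (0.095·102.43)²) = √(9.71544 + 94.68944) = 10.218 km
  T2: √((0.052·111.32)² + (-0.055·102.43)²) = √(33.50835 + 31.73801) = 8.078 km
  T3: √((0.184·111.32)² + (0.096·102.43)²) = √(419.54837 + 96.69340) = 22.721 km
  T4: √((0.024·111.32)² + (-0.088·102.43)²) = √(7.13787 + 81.24931) = 9.401 km
  T5: √((0.099·111.32)² + (0.221·102.43)²) = √(121.45539 + 512.43513) = 25.177 km
  → nearest: T2 (8.078 km)
Q4 at 23.168°S, 46.766°W:
  T1: √((0.042·111.32)² + (0.087·102.43)²) = √(21.85974 + 79.41323) = 10.063 km
  T2: √((0.122·111.32)² + (-0.063·102.43)²) = √(184.44465 + 41.64237) = 15.036 km
  T3: √((0.254·111.32)² + (0.088·102.43)²) = √(799.49146 + 81.24931) = 29.677 km
  T4: √((0.094·111.32)² + (-0.096·102.43)²) = √(109.49697 + 96.69340) = 14.359 km
  T5: √((0.169·111.32)² + (0.213·102.43)²) = √(353.93198 + 476.00723) = 28.809 km
  → nearest: T1 (10.063 km)

Q1→T3; Q2→T3; Q3→T2; Q4→T1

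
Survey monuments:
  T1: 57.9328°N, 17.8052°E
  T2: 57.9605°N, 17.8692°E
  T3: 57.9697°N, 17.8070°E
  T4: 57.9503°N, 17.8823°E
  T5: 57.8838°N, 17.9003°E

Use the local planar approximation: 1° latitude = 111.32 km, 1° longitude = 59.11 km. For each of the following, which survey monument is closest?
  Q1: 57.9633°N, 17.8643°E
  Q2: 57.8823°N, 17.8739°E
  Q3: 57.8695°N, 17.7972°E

Q1→T2; Q2→T5; Q3→T5

Q1 at 57.9633°N, 17.8643°E:
  T1: 4.8715 km
  T2: 0.4255 km
  T3: 3.4611 km
  T4: 1.7962 km
  T5: 9.1022 km
  → nearest: T2 (0.4255 km)
Q2 at 57.8823°N, 17.8739°E:
  T1: 6.9350 km
  T2: 8.7097 km
  T3: 10.5023 km
  T4: 7.5860 km
  T5: 1.5694 km
  → nearest: T5 (1.5694 km)
Q3 at 57.8695°N, 17.7972°E:
  T1: 7.0624 km
  T2: 10.9878 km
  T3: 11.1693 km
  T4: 10.3057 km
  T5: 6.2987 km
  → nearest: T5 (6.2987 km)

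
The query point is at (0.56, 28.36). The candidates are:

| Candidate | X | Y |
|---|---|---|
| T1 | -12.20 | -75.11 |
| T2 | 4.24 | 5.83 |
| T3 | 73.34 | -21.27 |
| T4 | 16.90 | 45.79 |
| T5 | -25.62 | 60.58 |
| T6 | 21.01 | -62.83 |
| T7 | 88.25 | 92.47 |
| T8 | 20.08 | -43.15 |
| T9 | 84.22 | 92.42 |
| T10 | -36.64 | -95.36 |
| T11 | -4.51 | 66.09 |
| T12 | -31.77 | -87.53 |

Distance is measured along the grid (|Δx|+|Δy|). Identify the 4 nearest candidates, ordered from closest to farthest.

Distances from (0.56, 28.36):
T1: 116.23
T2: 26.21
T3: 122.41
T4: 33.77
T5: 58.40
T6: 111.64
T7: 151.80
T8: 91.03
T9: 147.72
T10: 160.92
T11: 42.80
T12: 148.22
Sorted: T2 (26.21) < T4 (33.77) < T11 (42.80) < T5 (58.40) < T8 (91.03) < T6 (111.64) < …

T2, T4, T11, T5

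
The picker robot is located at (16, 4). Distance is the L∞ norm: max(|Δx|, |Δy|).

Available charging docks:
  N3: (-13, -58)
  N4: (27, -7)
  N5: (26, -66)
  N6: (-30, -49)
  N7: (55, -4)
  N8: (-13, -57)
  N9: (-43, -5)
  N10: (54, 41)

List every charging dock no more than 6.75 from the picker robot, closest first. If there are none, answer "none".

Distances from (16, 4):
N3: max(|-29|, |-62|) = 62
N4: max(|11|, |-11|) = 11
N5: max(|10|, |-70|) = 70
N6: max(|-46|, |-53|) = 53
N7: max(|39|, |-8|) = 39
N8: max(|-29|, |-61|) = 61
N9: max(|-59|, |-9|) = 59
N10: max(|38|, |37|) = 38
Threshold 6.75: none within range.

none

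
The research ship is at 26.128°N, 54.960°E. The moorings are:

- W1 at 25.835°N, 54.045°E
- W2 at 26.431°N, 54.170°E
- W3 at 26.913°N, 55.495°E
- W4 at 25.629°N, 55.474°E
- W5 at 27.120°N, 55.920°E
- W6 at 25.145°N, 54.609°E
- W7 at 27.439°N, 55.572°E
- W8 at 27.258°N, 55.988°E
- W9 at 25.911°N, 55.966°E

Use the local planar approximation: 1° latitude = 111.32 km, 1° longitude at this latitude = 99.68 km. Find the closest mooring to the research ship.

Distances from 26.128°N, 54.960°E:
W1: √((-0.293·111.32)² + (-0.915·99.68)²) = √(1063.85303 + 8318.75333) = 96.864 km
W2: √((0.303·111.32)² + (-0.790·99.68)²) = √(1137.71020 + 6201.12151) = 85.667 km
W3: √((0.785·111.32)² + (0.535·99.68)²) = √(7636.34795 + 2843.96091) = 102.373 km
W4: √((-0.499·111.32)² + (0.514·99.68)²) = √(3085.65585 + 2625.07851) = 75.569 km
W5: √((0.992·111.32)² + (0.960·99.68)²) = √(12194.66122 + 9157.11197) = 146.122 km
W6: √((-0.983·111.32)² + (-0.351·99.68)²) = √(11974.39089 + 1224.13775) = 114.885 km
W7: √((1.311·111.32)² + (0.612·99.68)²) = √(21298.63538 + 3721.50754) = 158.178 km
W8: √((1.130·111.32)² + (1.028·99.68)²) = √(15823.52663 + 10500.31404) = 162.246 km
W9: √((-0.217·111.32)² + (1.006·99.68)²) = √(583.53359 + 10055.69333) = 103.147 km
Minimum: W4 at 75.569 km.

W4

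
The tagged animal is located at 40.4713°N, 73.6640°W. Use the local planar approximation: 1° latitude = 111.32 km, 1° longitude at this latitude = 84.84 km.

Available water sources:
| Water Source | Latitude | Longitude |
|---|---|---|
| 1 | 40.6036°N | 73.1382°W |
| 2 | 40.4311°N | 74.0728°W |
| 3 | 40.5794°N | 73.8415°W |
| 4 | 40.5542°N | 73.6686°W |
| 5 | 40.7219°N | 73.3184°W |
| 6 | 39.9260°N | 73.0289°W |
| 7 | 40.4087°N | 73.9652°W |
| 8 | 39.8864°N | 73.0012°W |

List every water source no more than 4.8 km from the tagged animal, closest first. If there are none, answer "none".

Distances from 40.4713°N, 73.6640°W:
1: √((0.1323·111.32)² + (0.5258·84.84)²) = √(216.903262 + 1989.951461) = 46.9772 km
2: √((-0.0402·111.32)² + (-0.4088·84.84)²) = √(20.026198 + 1202.882188) = 34.9701 km
3: √((0.1081·111.32)² + (-0.1775·84.84)²) = √(144.809743 + 226.776493) = 19.2766 km
4: √((0.0829·111.32)² + (-0.0046·84.84)²) = √(85.163883 + 0.152306) = 9.2367 km
5: √((0.2506·111.32)² + (0.3456·84.84)²) = √(778.231004 + 859.703683) = 40.4714 km
6: √((-0.5453·111.32)² + (0.6351·84.84)²) = √(3684.829442 + 2903.257423) = 81.1670 km
7: √((-0.0626·111.32)² + (-0.3012·84.84)²) = √(48.561832 + 652.997103) = 26.4870 km
8: √((-0.5849·111.32)² + (0.6628·84.84)²) = √(4239.451176 + 3162.032426) = 86.0319 km
Threshold 4.8 km: none within range.

none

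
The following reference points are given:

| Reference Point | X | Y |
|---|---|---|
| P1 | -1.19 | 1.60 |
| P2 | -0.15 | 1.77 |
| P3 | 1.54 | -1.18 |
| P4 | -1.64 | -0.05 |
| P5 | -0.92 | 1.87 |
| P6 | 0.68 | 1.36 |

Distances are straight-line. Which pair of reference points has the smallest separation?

Pairwise distances:
P1–P2: √((1.04)² + (0.17)²) = √(1.0816 + 0.0289) = 1.05
P1–P3: √((2.73)² + (-2.78)²) = √(7.4529 + 7.7284) = 3.90
P1–P4: √((-0.45)² + (-1.65)²) = √(0.2025 + 2.7225) = 1.71
P1–P5: √((0.27)² + (0.27)²) = √(0.0729 + 0.0729) = 0.38
P1–P6: √((1.87)² + (-0.24)²) = √(3.4969 + 0.0576) = 1.89
P2–P3: √((1.69)² + (-2.95)²) = √(2.8561 + 8.7025) = 3.40
P2–P4: √((-1.49)² + (-1.82)²) = √(2.2201 + 3.3124) = 2.35
P2–P5: √((-0.77)² + (0.10)²) = √(0.5929 + 0.0100) = 0.78
P2–P6: √((0.83)² + (-0.41)²) = √(0.6889 + 0.1681) = 0.93
P3–P4: √((-3.18)² + (1.13)²) = √(10.1124 + 1.2769) = 3.37
P3–P5: √((-2.46)² + (3.05)²) = √(6.0516 + 9.3025) = 3.92
P3–P6: √((-0.86)² + (2.54)²) = √(0.7396 + 6.4516) = 2.68
P4–P5: √((0.72)² + (1.92)²) = √(0.5184 + 3.6864) = 2.05
P4–P6: √((2.32)² + (1.41)²) = √(5.3824 + 1.9881) = 2.71
P5–P6: √((1.60)² + (-0.51)²) = √(2.5600 + 0.2601) = 1.68
Closest pair: P1–P5 at 0.38.

P1 and P5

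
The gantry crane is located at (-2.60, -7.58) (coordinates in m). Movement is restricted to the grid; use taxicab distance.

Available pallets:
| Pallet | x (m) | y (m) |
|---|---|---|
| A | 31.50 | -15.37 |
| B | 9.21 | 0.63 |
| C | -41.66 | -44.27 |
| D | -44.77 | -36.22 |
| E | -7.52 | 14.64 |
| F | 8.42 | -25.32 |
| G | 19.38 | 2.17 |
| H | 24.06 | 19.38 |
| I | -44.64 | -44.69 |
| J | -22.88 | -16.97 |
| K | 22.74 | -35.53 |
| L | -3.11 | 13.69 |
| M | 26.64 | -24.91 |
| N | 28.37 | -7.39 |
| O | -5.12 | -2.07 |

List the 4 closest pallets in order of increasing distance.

Distances from (-2.60, -7.58):
A: |34.10| + |-7.79| = 34.10 + 7.79 = 41.89 m
B: |11.81| + |8.21| = 11.81 + 8.21 = 20.02 m
C: |-39.06| + |-36.69| = 39.06 + 36.69 = 75.75 m
D: |-42.17| + |-28.64| = 42.17 + 28.64 = 70.81 m
E: |-4.92| + |22.22| = 4.92 + 22.22 = 27.14 m
F: |11.02| + |-17.74| = 11.02 + 17.74 = 28.76 m
G: |21.98| + |9.75| = 21.98 + 9.75 = 31.73 m
H: |26.66| + |26.96| = 26.66 + 26.96 = 53.62 m
I: |-42.04| + |-37.11| = 42.04 + 37.11 = 79.15 m
J: |-20.28| + |-9.39| = 20.28 + 9.39 = 29.67 m
K: |25.34| + |-27.95| = 25.34 + 27.95 = 53.29 m
L: |-0.51| + |21.27| = 0.51 + 21.27 = 21.78 m
M: |29.24| + |-17.33| = 29.24 + 17.33 = 46.57 m
N: |30.97| + |0.19| = 30.97 + 0.19 = 31.16 m
O: |-2.52| + |5.51| = 2.52 + 5.51 = 8.03 m
Sorted: O (8.03 m) < B (20.02 m) < L (21.78 m) < E (27.14 m) < F (28.76 m) < J (29.67 m) < …

O, B, L, E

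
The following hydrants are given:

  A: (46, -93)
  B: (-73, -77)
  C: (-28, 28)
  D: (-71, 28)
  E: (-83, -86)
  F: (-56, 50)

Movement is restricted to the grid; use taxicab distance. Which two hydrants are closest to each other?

Pairwise distances:
B–E: |-10| + |-9| = 10 + 9 = 19
D–F: |15| + |22| = 15 + 22 = 37
C–D: |-43| + |0| = 43 + 0 = 43
C–F: |-28| + |22| = 28 + 22 = 50
B–D: |2| + |105| = 2 + 105 = 107
D–E: |-12| + |-114| = 12 + 114 = 126
A–B: |-119| + |16| = 119 + 16 = 135
A–E: |-129| + |7| = 129 + 7 = 136
B–F: |17| + |127| = 17 + 127 = 144
B–C: |45| + |105| = 45 + 105 = 150
E–F: |27| + |136| = 27 + 136 = 163
C–E: |-55| + |-114| = 55 + 114 = 169
A–C: |-74| + |121| = 74 + 121 = 195
A–D: |-117| + |121| = 117 + 121 = 238
A–F: |-102| + |143| = 102 + 143 = 245
Closest pair: B–E at 19.

B and E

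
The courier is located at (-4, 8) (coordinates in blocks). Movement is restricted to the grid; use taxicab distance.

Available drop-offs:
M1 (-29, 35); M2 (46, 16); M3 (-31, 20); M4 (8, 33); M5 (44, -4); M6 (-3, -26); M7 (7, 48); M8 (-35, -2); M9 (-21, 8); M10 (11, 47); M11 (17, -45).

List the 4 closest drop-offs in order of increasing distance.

M9, M6, M4, M3

Distances from (-4, 8):
M1: 52 blocks
M2: 58 blocks
M3: 39 blocks
M4: 37 blocks
M5: 60 blocks
M6: 35 blocks
M7: 51 blocks
M8: 41 blocks
M9: 17 blocks
M10: 54 blocks
M11: 74 blocks
Sorted: M9 (17 blocks) < M6 (35 blocks) < M4 (37 blocks) < M3 (39 blocks) < M8 (41 blocks) < M7 (51 blocks) < …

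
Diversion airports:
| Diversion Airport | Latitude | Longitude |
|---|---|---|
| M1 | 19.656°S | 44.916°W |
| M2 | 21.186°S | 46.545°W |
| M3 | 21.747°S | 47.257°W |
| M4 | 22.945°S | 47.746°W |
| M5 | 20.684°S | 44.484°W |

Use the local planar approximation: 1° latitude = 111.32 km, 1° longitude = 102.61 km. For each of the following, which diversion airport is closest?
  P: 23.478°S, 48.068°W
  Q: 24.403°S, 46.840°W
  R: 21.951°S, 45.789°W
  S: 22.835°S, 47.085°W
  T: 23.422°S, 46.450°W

P at 23.478°S, 48.068°W:
  M1: 534.439 km
  M2: 299.201 km
  M3: 209.896 km
  M4: 67.913 km
  M5: 481.645 km
  → nearest: M4 (67.913 km)
Q at 24.403°S, 46.840°W:
  M1: 564.110 km
  M2: 359.393 km
  M3: 298.746 km
  M4: 187.043 km
  M5: 479.414 km
  → nearest: M4 (187.043 km)
R at 21.951°S, 45.789°W:
  M1: 270.729 km
  M2: 115.195 km
  M3: 152.334 km
  M4: 229.276 km
  M5: 194.483 km
  → nearest: M2 (115.195 km)
S at 22.835°S, 47.085°W:
  M1: 418.054 km
  M2: 191.747 km
  M3: 122.395 km
  M4: 68.922 km
  M5: 358.560 km
  → nearest: M4 (68.922 km)
T at 23.422°S, 46.450°W:
  M1: 447.807 km
  M2: 249.102 km
  M3: 204.021 km
  M4: 143.192 km
  M5: 365.506 km
  → nearest: M4 (143.192 km)

P→M4; Q→M4; R→M2; S→M4; T→M4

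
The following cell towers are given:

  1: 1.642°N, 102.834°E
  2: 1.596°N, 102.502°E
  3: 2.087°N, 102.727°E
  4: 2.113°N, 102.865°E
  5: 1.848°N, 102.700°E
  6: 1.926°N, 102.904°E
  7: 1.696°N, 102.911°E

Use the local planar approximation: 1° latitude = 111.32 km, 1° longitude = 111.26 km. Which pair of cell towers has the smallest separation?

Pairwise distances:
1–2: √((-0.046·111.32)² + (-0.332·111.26)²) = √(26.22177 + 1364.43948) = 37.292 km
1–3: √((0.445·111.32)² + (-0.107·111.26)²) = √(2453.95400 + 141.72474) = 50.948 km
1–4: √((0.471·111.32)² + (0.031·111.26)²) = √(2749.08526 + 11.89601) = 52.545 km
1–5: √((0.206·111.32)² + (-0.134·111.26)²) = √(525.87295 + 222.27351) = 27.352 km
1–6: √((0.284·111.32)² + (0.070·111.26)²) = √(999.50064 + 60.65606) = 32.560 km
1–7: √((0.054·111.32)² + (0.077·111.26)²) = √(36.13549 + 73.39383) = 10.466 km
2–3: √((0.491·111.32)² + (0.225·111.26)²) = √(2987.51008 + 626.67612) = 60.118 km
2–4: √((0.517·111.32)² + (0.363·111.26)²) = √(3312.28335 + 1631.14046) = 70.309 km
2–5: √((0.252·111.32)² + (0.198·111.26)²) = √(786.95061 + 485.29799) = 35.669 km
2–6: √((0.330·111.32)² + (0.402·111.26)²) = √(1349.50431 + 2000.46159) = 57.879 km
2–7: √((0.100·111.32)² + (0.409·111.26)²) = √(123.92142 + 2070.73597) = 46.847 km
3–4: √((0.026·111.32)² + (0.138·111.26)²) = √(8.37709 + 235.74163) = 15.624 km
3–5: √((-0.239·111.32)² + (-0.027·111.26)²) = √(707.85157 + 9.02414) = 26.775 km
3–6: √((-0.161·111.32)² + (0.177·111.26)²) = √(321.21672 + 387.81504) = 26.628 km
3–7: √((-0.391·111.32)² + (0.184·111.26)²) = √(1894.52312 + 419.09623) = 48.100 km
4–5: √((-0.265·111.32)² + (-0.165·111.26)²) = √(870.23820 + 337.01249) = 34.746 km
4–6: √((-0.187·111.32)² + (0.039·111.26)²) = √(433.34083 + 18.82814) = 21.264 km
4–7: √((-0.417·111.32)² + (0.046·111.26)²) = √(2154.85725 + 26.19351) = 46.702 km
5–6: √((0.078·111.32)² + (0.204·111.26)²) = √(75.39379 + 515.15562) = 24.301 km
5–7: √((-0.152·111.32)² + (0.211·111.26)²) = √(286.30806 + 551.11600) = 28.938 km
6–7: √((-0.230·111.32)² + (0.007·111.26)²) = √(655.54433 + 0.60656) = 25.615 km
Closest pair: 1–7 at 10.466 km.

1 and 7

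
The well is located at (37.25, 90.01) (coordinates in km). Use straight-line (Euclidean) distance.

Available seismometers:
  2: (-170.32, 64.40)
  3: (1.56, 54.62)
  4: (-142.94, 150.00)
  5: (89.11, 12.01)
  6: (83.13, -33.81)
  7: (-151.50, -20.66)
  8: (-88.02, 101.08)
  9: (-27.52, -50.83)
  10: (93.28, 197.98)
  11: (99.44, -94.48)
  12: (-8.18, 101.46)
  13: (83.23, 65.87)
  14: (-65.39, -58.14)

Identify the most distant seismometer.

Distances from (37.25, 90.01):
2: √((-207.57)² + (-25.61)²) = √(43085.3049 + 655.8721) = 209.14 km
3: √((-35.69)² + (-35.39)²) = √(1273.7761 + 1252.4521) = 50.26 km
4: √((-180.19)² + (59.99)²) = √(32468.4361 + 3598.8001) = 189.91 km
5: √((51.86)² + (-78.00)²) = √(2689.4596 + 6084.0000) = 93.67 km
6: √((45.88)² + (-123.82)²) = √(2104.9744 + 15331.3924) = 132.05 km
7: √((-188.75)² + (-110.67)²) = √(35626.5625 + 12247.8489) = 218.80 km
8: √((-125.27)² + (11.07)²) = √(15692.5729 + 122.5449) = 125.76 km
9: √((-64.77)² + (-140.84)²) = √(4195.1529 + 19835.9056) = 155.02 km
10: √((56.03)² + (107.97)²) = √(3139.3609 + 11657.5209) = 121.64 km
11: √((62.19)² + (-184.49)²) = √(3867.5961 + 34036.5601) = 194.69 km
12: √((-45.43)² + (11.45)²) = √(2063.8849 + 131.1025) = 46.85 km
13: √((45.98)² + (-24.14)²) = √(2114.1604 + 582.7396) = 51.93 km
14: √((-102.64)² + (-148.15)²) = √(10534.9696 + 21948.4225) = 180.23 km
Maximum: 7 at 218.80 km.

7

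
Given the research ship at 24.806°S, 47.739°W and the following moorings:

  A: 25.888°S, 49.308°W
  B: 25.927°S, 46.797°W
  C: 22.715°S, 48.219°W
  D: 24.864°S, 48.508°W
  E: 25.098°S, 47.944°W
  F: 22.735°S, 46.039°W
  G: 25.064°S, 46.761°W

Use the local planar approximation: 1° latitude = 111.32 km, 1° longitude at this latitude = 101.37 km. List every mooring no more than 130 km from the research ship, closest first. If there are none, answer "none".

E, D, G

Distances from 24.806°S, 47.739°W:
A: 199.511 km
B: 157.133 km
C: 237.801 km
D: 78.220 km
E: 38.580 km
F: 287.833 km
G: 103.216 km
Threshold 130 km: E (38.580 km), D (78.220 km), G (103.216 km) are within range.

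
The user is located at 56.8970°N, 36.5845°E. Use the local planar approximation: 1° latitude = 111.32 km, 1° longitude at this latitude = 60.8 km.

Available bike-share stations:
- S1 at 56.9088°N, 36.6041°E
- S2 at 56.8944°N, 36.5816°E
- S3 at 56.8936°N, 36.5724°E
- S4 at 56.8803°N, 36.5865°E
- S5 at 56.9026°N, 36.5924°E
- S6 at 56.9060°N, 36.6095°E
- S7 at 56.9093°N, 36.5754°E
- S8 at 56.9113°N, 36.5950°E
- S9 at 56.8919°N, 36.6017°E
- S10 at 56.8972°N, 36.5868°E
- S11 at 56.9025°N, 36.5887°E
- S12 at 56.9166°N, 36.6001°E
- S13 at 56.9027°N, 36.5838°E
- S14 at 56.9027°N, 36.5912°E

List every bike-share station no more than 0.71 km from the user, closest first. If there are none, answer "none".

S10, S2, S13, S11

Distances from 56.8970°N, 36.5845°E:
S1: 1.7736 km
S2: 0.3389 km
S3: 0.8273 km
S4: 1.8630 km
S5: 0.7870 km
S6: 1.8205 km
S7: 1.4768 km
S8: 1.7151 km
S9: 1.1899 km
S10: 0.1416 km
S11: 0.6634 km
S12: 2.3791 km
S13: 0.6359 km
S14: 0.7540 km
Threshold 0.71 km: S10 (0.1416 km), S2 (0.3389 km), S13 (0.6359 km), S11 (0.6634 km) are within range.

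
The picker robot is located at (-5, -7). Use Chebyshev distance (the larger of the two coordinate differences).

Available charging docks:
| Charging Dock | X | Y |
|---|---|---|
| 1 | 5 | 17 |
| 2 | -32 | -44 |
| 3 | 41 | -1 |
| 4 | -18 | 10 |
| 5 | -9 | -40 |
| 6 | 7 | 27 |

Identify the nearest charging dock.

Distances from (-5, -7):
1: max(|10|, |24|) = 24
2: max(|-27|, |-37|) = 37
3: max(|46|, |6|) = 46
4: max(|-13|, |17|) = 17
5: max(|-4|, |-33|) = 33
6: max(|12|, |34|) = 34
Minimum: 4 at 17.

4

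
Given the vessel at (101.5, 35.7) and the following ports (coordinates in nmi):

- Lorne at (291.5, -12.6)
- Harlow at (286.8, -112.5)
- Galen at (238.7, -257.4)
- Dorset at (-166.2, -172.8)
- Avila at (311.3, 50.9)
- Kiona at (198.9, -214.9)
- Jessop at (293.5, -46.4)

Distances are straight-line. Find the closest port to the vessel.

Distances from (101.5, 35.7):
Lorne: 196.0 nmi
Harlow: 237.3 nmi
Galen: 323.6 nmi
Dorset: 339.3 nmi
Avila: 210.3 nmi
Kiona: 268.9 nmi
Jessop: 208.8 nmi
Minimum: Lorne at 196.0 nmi.

Lorne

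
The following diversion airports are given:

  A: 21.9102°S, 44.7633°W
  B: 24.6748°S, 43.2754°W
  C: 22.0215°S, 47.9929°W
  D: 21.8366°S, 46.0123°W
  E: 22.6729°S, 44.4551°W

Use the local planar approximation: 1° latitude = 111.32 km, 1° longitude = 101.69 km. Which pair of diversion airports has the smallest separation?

Pairwise distances:
A–B: √((-2.7646·111.32)² + (1.4879·101.69)²) = √(94713.307444 + 22893.067153) = 342.9379 km
A–C: √((-0.1113·111.32)² + (-3.2296·101.69)²) = √(153.510018 + 107858.398488) = 328.6517 km
A–D: √((0.0736·111.32)² + (-1.2490·101.69)²) = √(67.127740 + 16131.745857) = 127.2748 km
A–E: √((-0.7627·111.32)² + (0.3082·101.69)²) = √(7208.649141 + 982.249380) = 90.5036 km
B–C: √((2.6533·111.32)² + (-4.7175·101.69)²) = √(87240.693525 + 230133.748965) = 563.3600 km
B–D: √((2.8382·111.32)² + (-2.7369·101.69)²) = √(99823.406628 + 77459.440169) = 421.0497 km
B–E: √((2.0019·111.32)² + (-1.1797·101.69)²) = √(49662.794618 + 14391.287638) = 253.0891 km
C–D: √((0.1849·111.32)² + (1.9806·101.69)²) = √(423.662688 + 40564.865851) = 202.4562 km
C–E: √((-0.6514·111.32)² + (3.5378·101.69)²) = √(5258.258152 + 129426.453178) = 366.9942 km
D–E: √((-0.8363·111.32)² + (1.5572·101.69)²) = √(8667.035769 + 25075.250758) = 183.6907 km
Closest pair: A–E at 90.5036 km.

A and E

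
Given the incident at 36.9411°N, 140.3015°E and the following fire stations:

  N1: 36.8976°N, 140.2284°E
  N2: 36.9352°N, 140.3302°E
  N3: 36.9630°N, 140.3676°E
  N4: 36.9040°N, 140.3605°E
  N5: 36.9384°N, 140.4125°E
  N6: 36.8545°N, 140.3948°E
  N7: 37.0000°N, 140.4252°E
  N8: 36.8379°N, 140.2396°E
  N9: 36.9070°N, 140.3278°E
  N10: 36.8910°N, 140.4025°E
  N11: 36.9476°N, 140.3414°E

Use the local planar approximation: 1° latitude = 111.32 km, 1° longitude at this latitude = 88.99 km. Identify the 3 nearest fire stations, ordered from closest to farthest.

N2, N11, N9

Distances from 36.9411°N, 140.3015°E:
N1: 8.1096 km
N2: 2.6371 km
N3: 6.3674 km
N4: 6.6801 km
N5: 9.8825 km
N6: 12.7229 km
N7: 12.8128 km
N8: 12.7406 km
N9: 4.4595 km
N10: 10.5777 km
N11: 3.6237 km
Sorted: N2 (2.6371 km) < N11 (3.6237 km) < N9 (4.4595 km) < N3 (6.3674 km) < N4 (6.6801 km) < …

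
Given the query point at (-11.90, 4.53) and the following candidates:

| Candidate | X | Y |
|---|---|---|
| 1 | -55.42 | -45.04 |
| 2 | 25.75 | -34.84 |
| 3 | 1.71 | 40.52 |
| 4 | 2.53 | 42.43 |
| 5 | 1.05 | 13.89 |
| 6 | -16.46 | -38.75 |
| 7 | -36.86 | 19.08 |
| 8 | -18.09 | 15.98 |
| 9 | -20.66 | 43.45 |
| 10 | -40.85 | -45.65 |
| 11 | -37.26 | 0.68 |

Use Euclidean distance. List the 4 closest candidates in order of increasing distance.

Distances from (-11.90, 4.53):
1: 65.96
2: 54.47
3: 38.48
4: 40.55
5: 15.98
6: 43.52
7: 28.89
8: 13.02
9: 39.89
10: 57.93
11: 25.65
Sorted: 8 (13.02) < 5 (15.98) < 11 (25.65) < 7 (28.89) < 3 (38.48) < 9 (39.89) < …

8, 5, 11, 7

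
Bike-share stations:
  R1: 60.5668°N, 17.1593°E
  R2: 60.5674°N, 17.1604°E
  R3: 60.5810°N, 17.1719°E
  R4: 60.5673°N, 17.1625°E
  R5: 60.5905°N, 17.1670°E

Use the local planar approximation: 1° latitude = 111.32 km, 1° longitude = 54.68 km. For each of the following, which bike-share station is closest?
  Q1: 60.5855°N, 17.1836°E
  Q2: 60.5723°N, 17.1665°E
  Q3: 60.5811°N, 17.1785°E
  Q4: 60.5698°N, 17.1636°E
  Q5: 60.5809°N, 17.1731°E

Q1→R3; Q2→R4; Q3→R3; Q4→R4; Q5→R3

Q1 at 60.5855°N, 17.1836°E:
  R1: 2.4696 km
  R2: 2.3810 km
  R3: 0.8125 km
  R4: 2.3315 km
  R5: 1.0648 km
  → nearest: R3 (0.8125 km)
Q2 at 60.5723°N, 17.1665°E:
  R1: 0.7279 km
  R2: 0.6394 km
  R3: 1.0125 km
  R4: 0.5980 km
  R5: 2.0262 km
  → nearest: R4 (0.5980 km)
Q3 at 60.5811°N, 17.1785°E:
  R1: 1.9069 km
  R2: 1.8181 km
  R3: 0.3611 km
  R4: 1.7679 km
  R5: 1.2208 km
  → nearest: R3 (0.3611 km)
Q4 at 60.5698°N, 17.1636°E:
  R1: 0.4084 km
  R2: 0.3194 km
  R3: 1.3268 km
  R4: 0.2847 km
  R5: 2.3118 km
  → nearest: R4 (0.2847 km)
Q5 at 60.5809°N, 17.1731°E:
  R1: 1.7416 km
  R2: 1.6555 km
  R3: 0.0666 km
  R4: 1.6211 km
  R5: 1.1195 km
  → nearest: R3 (0.0666 km)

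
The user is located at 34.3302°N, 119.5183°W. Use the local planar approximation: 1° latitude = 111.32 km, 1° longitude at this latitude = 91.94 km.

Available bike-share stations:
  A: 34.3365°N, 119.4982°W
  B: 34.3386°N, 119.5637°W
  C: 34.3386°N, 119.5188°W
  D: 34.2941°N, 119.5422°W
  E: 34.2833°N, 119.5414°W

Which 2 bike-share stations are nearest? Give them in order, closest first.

Distances from 34.3302°N, 119.5183°W:
A: 1.9766 km
B: 4.2775 km
C: 0.9362 km
D: 4.5802 km
E: 5.6364 km
Sorted: C (0.9362 km) < A (1.9766 km) < B (4.2775 km) < D (4.5802 km) < …

C, A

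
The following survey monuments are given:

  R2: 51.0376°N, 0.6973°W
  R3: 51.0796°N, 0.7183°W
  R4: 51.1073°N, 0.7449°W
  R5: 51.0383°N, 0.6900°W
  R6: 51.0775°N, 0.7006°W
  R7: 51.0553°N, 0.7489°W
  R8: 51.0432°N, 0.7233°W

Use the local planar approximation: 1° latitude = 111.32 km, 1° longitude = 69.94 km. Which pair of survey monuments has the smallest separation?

Pairwise distances:
R2–R5: 0.5165 km
R3–R6: 1.2598 km
R2–R8: 1.9223 km
R7–R8: 2.2406 km
R5–R8: 2.3920 km
R3–R7: 3.4493 km
R3–R4: 3.6013 km
R3–R8: 4.0671 km
R2–R7: 4.1118 km
R6–R8: 4.1352 km
R6–R7: 4.1856 km
R5–R6: 4.4263 km
R2–R6: 4.4477 km
R5–R7: 4.5334 km
R4–R6: 4.5392 km
R2–R3: 4.9007 km
R3–R5: 5.0055 km
R4–R7: 5.7954 km
R4–R8: 7.2938 km
R2–R4: 8.4431 km
R4–R5: 8.5873 km
Closest pair: R2–R5 at 0.5165 km.

R2 and R5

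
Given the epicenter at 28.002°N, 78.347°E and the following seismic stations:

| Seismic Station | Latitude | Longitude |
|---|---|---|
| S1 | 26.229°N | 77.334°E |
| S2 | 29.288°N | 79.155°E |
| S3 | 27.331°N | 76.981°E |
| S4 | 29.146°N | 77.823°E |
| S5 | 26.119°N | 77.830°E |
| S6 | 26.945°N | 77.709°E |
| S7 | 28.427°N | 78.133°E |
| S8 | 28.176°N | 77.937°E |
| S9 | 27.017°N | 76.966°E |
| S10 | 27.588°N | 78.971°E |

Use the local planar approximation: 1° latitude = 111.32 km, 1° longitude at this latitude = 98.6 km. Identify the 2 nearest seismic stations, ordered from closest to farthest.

S8, S7

Distances from 28.002°N, 78.347°E:
S1: √((-1.773·111.32)² + (-1.013·98.6)²) = √(38955.05901 + 9976.37397) = 221.205 km
S2: √((1.286·111.32)² + (0.808·98.6)²) = √(20494.07553 + 6347.11769) = 163.833 km
S3: √((-0.671·111.32)² + (-1.366·98.6)²) = √(5579.45059 + 18140.74959) = 154.014 km
S4: √((1.144·111.32)² + (-0.524·98.6)²) = √(16218.04288 + 2669.41689) = 137.432 km
S5: √((-1.883·111.32)² + (-0.517·98.6)²) = √(43938.68299 + 2598.57297) = 215.725 km
S6: √((-1.057·111.32)² + (-0.638·98.6)²) = √(13845.10870 + 3957.26549) = 133.426 km
S7: √((0.425·111.32)² + (-0.214·98.6)²) = √(2238.33072 + 445.22688) = 51.803 km
S8: √((0.174·111.32)² + (-0.410·98.6)²) = √(375.18450 + 1634.26148) = 44.827 km
S9: √((-0.985·111.32)² + (-1.381·98.6)²) = √(12023.16636 + 18541.34296) = 174.827 km
S10: √((-0.414·111.32)² + (0.624·98.6)²) = √(2123.96364 + 3785.49790) = 76.873 km
Sorted: S8 (44.827 km) < S7 (51.803 km) < S10 (76.873 km) < S6 (133.426 km) < …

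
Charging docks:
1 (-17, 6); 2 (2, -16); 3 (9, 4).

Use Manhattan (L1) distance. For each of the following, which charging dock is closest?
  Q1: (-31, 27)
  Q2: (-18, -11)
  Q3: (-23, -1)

Q1 at (-31, 27):
  1: 35
  2: 76
  3: 63
  → nearest: 1 (35)
Q2 at (-18, -11):
  1: 18
  2: 25
  3: 42
  → nearest: 1 (18)
Q3 at (-23, -1):
  1: 13
  2: 40
  3: 37
  → nearest: 1 (13)

Q1→1; Q2→1; Q3→1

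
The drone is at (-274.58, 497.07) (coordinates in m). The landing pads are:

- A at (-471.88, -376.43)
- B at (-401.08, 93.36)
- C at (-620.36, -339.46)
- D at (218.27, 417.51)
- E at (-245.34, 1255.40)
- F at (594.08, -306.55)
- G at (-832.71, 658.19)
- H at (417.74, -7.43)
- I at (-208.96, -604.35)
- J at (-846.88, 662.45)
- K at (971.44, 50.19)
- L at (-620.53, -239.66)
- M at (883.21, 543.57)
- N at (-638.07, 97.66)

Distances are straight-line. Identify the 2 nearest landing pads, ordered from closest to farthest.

B, D

Distances from (-274.58, 497.07):
A: √((-197.30)² + (-873.50)²) = √(38927.2900 + 763002.2500) = 895.51 m
B: √((-126.50)² + (-403.71)²) = √(16002.2500 + 162981.7641) = 423.07 m
C: √((-345.78)² + (-836.53)²) = √(119563.8084 + 699782.4409) = 905.18 m
D: √((492.85)² + (-79.56)²) = √(242901.1225 + 6329.7936) = 499.23 m
E: √((29.24)² + (758.33)²) = √(854.9776 + 575064.3889) = 758.89 m
F: √((868.66)² + (-803.62)²) = √(754570.1956 + 645805.1044) = 1183.37 m
G: √((-558.13)² + (161.12)²) = √(311509.0969 + 25959.6544) = 580.92 m
H: √((692.32)² + (-504.50)²) = √(479306.9824 + 254520.2500) = 856.64 m
I: √((65.62)² + (-1101.42)²) = √(4305.9844 + 1213126.0164) = 1103.37 m
J: √((-572.30)² + (165.38)²) = √(327527.2900 + 27350.5444) = 595.72 m
K: √((1246.02)² + (-446.88)²) = √(1552565.8404 + 199701.7344) = 1323.73 m
L: √((-345.95)² + (-736.73)²) = √(119681.4025 + 542771.0929) = 813.91 m
M: √((1157.79)² + (46.50)²) = √(1340477.6841 + 2162.2500) = 1158.72 m
N: √((-363.49)² + (-399.41)²) = √(132124.9801 + 159528.3481) = 540.05 m
Sorted: B (423.07 m) < D (499.23 m) < N (540.05 m) < G (580.92 m) < …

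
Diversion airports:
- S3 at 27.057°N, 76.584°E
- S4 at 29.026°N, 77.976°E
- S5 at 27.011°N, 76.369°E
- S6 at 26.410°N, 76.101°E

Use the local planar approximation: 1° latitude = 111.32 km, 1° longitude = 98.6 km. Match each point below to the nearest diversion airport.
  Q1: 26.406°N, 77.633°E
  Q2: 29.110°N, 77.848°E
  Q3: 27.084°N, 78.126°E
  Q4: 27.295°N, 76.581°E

Q1 at 26.406°N, 77.633°E:
  S3: 126.293 km
  S4: 293.613 km
  S5: 141.664 km
  S6: 151.056 km
  → nearest: S3 (126.293 km)
Q2 at 29.110°N, 77.848°E:
  S3: 260.314 km
  S4: 15.707 km
  S5: 275.433 km
  S6: 346.425 km
  → nearest: S4 (15.707 km)
Q3 at 27.084°N, 78.126°E:
  S3: 152.071 km
  S4: 216.689 km
  S5: 173.431 km
  S6: 213.297 km
  → nearest: S3 (152.071 km)
Q4 at 27.295°N, 76.581°E:
  S3: 26.496 km
  S4: 236.750 km
  S5: 37.900 km
  S6: 109.297 km
  → nearest: S3 (26.496 km)

Q1→S3; Q2→S4; Q3→S3; Q4→S3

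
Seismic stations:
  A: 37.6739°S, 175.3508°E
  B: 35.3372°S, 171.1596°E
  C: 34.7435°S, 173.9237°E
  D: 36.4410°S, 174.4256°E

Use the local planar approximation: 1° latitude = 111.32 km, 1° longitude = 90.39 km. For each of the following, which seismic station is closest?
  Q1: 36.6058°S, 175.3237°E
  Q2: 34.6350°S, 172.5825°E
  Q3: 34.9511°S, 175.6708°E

Q1 at 36.6058°S, 175.3237°E:
  A: √((-1.0681·111.32)² + (0.0271·90.39)²) = √(14137.422118 + 6.000388) = 118.9261 km
  B: √((1.2686·111.32)² + (-4.1641·90.39)²) = √(19943.244307 + 141671.689696) = 402.0136 km
  C: √((1.8623·111.32)² + (-1.4000·90.39)²) = √(42977.948572 + 16013.890116) = 242.8824 km
  D: √((0.1648·111.32)² + (-0.8981·90.39)²) = √(336.558691 + 6590.072092) = 83.2264 km
  → nearest: D (83.2264 km)
Q2 at 34.6350°S, 172.5825°E:
  A: √((-3.0389·111.32)² + (2.7683·90.39)²) = √(114440.359550 + 62613.369864) = 420.7775 km
  B: √((-0.7022·111.32)² + (-1.4229·90.39)²) = √(6110.377553 + 16542.057707) = 150.5073 km
  C: √((-0.1085·111.32)² + (1.3412·90.39)²) = √(145.883398 + 14696.971848) = 121.8313 km
  D: √((-1.8060·111.32)² + (1.8431·90.39)²) = √(40418.657769 + 27754.829964) = 261.1005 km
  → nearest: C (121.8313 km)
Q3 at 34.9511°S, 175.6708°E:
  A: √((-2.7228·111.32)² + (-0.3200·90.39)²) = √(91870.880600 + 836.644055) = 304.4791 km
  B: √((-0.3861·111.32)² + (-4.5112·90.39)²) = √(1847.336446 + 166274.226406) = 410.0263 km
  C: √((0.2076·111.32)² + (-1.7471·90.39)²) = √(534.073579 + 24938.842945) = 159.6024 km
  D: √((-1.4899·111.32)² + (-1.2452·90.39)²) = √(27508.102608 + 12668.319176) = 200.4406 km
  → nearest: C (159.6024 km)

Q1→D; Q2→C; Q3→C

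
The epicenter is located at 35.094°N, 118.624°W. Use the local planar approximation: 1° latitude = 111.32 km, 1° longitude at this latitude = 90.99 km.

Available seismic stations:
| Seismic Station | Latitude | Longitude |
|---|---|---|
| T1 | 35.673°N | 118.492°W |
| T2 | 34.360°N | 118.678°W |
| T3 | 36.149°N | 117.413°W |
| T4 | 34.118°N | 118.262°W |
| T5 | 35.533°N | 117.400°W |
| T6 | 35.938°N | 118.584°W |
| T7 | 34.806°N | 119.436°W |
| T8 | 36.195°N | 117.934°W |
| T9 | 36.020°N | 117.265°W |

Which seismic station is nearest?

T1

Distances from 35.094°N, 118.624°W:
T1: √((0.579·111.32)² + (0.132·90.99)²) = √(4154.35421 + 144.25643) = 65.564 km
T2: √((-0.734·111.32)² + (-0.054·90.99)²) = √(6676.34107 + 24.14209) = 81.856 km
T3: √((1.055·111.32)² + (1.211·90.99)²) = √(13792.76429 + 12141.59148) = 161.041 km
T4: √((-0.976·111.32)² + (0.362·90.99)²) = √(11804.45744 + 1084.93688) = 113.531 km
T5: √((0.439·111.32)² + (1.224·90.99)²) = √(2388.22608 + 12403.66893) = 121.622 km
T6: √((0.844·111.32)² + (0.040·90.99)²) = √(8827.36915 + 13.24669) = 94.025 km
T7: √((-0.288·111.32)² + (-0.812·90.99)²) = √(1027.85386 + 5458.82772) = 80.540 km
T8: √((1.101·111.32)² + (0.690·90.99)²) = √(15021.76741 + 3941.71765) = 137.708 km
T9: √((0.926·111.32)² + (1.359·90.99)²) = √(10625.96470 + 15290.66042) = 160.986 km
Minimum: T1 at 65.564 km.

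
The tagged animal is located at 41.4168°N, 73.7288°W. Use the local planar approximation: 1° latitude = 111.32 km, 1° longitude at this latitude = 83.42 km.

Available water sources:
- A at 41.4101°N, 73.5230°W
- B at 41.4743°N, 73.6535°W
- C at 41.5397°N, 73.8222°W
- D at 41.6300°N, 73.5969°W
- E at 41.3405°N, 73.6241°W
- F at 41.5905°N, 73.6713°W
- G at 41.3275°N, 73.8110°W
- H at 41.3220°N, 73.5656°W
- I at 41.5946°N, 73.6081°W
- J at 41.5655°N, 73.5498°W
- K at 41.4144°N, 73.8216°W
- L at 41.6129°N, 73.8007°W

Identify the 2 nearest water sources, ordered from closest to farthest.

Distances from 41.4168°N, 73.7288°W:
A: √((-0.0067·111.32)² + (0.2058·83.42)²) = √(0.556283 + 294.734593) = 17.1840 km
B: √((0.0575·111.32)² + (0.0753·83.42)²) = √(40.971521 + 39.457569) = 8.9682 km
C: √((0.1229·111.32)² + (-0.0934·83.42)²) = √(187.176000 + 60.706350) = 15.7443 km
D: √((0.2132·111.32)² + (0.1319·83.42)²) = √(563.275415 + 121.068166) = 26.1600 km
E: √((-0.0763·111.32)² + (0.1047·83.42)²) = √(72.143211 + 76.284049) = 12.1831 km
F: √((0.1737·111.32)² + (0.0575·83.42)²) = √(373.891879 + 23.007851) = 19.9223 km
G: √((-0.0893·111.32)² + (-0.0822·83.42)²) = √(98.821016 + 47.020150) = 12.0765 km
H: √((-0.0948·111.32)² + (0.1632·83.42)²) = √(111.368679 + 185.344917) = 17.2254 km
I: √((0.1778·111.32)² + (0.1207·83.42)²) = √(391.750815 + 101.380613) = 22.2066 km
J: √((0.1487·111.32)² + (0.1790·83.42)²) = √(274.011211 + 222.970000) = 22.2931 km
K: √((-0.0024·111.32)² + (-0.0928·83.42)²) = √(0.071379 + 59.928902) = 7.7460 km
L: √((0.1961·111.32)² + (-0.0719·83.42)²) = √(476.542438 + 35.974780) = 22.6388 km
Sorted: K (7.7460 km) < B (8.9682 km) < G (12.0765 km) < E (12.1831 km) < …

K, B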